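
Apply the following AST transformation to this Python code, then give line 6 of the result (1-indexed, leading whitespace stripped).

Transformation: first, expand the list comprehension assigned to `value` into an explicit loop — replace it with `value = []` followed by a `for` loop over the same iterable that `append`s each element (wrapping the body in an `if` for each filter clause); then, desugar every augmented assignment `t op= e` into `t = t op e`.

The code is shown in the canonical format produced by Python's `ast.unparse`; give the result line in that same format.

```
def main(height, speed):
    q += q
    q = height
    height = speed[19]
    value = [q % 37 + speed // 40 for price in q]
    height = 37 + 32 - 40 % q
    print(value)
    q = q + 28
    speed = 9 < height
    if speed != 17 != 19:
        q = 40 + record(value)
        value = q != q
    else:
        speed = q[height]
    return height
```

Transformed code:
def main(height, speed):
    q = q + q
    q = height
    height = speed[19]
    value = []
    for price in q:
        value.append(q % 37 + speed // 40)
    height = 37 + 32 - 40 % q
    print(value)
    q = q + 28
    speed = 9 < height
    if speed != 17 != 19:
        q = 40 + record(value)
        value = q != q
    else:
        speed = q[height]
    return height

for price in q:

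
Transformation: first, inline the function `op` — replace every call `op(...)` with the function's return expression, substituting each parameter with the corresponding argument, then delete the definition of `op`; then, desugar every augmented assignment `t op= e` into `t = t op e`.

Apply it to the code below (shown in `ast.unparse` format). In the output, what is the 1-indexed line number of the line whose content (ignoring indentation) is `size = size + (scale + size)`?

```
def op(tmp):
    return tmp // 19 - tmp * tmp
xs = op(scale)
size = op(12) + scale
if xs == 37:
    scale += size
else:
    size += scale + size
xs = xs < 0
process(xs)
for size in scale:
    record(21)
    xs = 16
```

6

Transformed code:
xs = scale // 19 - scale * scale
size = 12 // 19 - 12 * 12 + scale
if xs == 37:
    scale = scale + size
else:
    size = size + (scale + size)
xs = xs < 0
process(xs)
for size in scale:
    record(21)
    xs = 16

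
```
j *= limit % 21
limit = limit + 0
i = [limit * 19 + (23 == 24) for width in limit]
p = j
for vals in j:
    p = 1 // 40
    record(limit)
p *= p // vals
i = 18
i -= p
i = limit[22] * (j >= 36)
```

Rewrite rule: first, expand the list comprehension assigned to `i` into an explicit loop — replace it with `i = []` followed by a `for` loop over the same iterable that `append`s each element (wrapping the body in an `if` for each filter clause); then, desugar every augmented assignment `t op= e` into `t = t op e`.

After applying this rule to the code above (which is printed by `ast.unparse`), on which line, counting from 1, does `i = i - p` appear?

12

Transformed code:
j = j * (limit % 21)
limit = limit + 0
i = []
for width in limit:
    i.append(limit * 19 + (23 == 24))
p = j
for vals in j:
    p = 1 // 40
    record(limit)
p = p * (p // vals)
i = 18
i = i - p
i = limit[22] * (j >= 36)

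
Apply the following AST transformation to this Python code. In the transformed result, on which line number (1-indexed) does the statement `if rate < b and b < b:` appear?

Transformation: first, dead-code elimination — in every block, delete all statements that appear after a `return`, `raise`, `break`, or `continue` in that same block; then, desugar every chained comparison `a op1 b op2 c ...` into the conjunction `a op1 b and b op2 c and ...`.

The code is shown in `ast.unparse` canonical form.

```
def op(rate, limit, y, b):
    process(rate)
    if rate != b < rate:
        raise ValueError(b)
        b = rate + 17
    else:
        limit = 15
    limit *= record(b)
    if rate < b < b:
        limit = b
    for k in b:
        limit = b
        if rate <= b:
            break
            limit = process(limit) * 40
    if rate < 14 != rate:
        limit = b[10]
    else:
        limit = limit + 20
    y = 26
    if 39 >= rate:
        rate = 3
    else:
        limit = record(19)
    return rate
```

Transformed code:
def op(rate, limit, y, b):
    process(rate)
    if rate != b and b < rate:
        raise ValueError(b)
    else:
        limit = 15
    limit *= record(b)
    if rate < b and b < b:
        limit = b
    for k in b:
        limit = b
        if rate <= b:
            break
    if rate < 14 and 14 != rate:
        limit = b[10]
    else:
        limit = limit + 20
    y = 26
    if 39 >= rate:
        rate = 3
    else:
        limit = record(19)
    return rate

8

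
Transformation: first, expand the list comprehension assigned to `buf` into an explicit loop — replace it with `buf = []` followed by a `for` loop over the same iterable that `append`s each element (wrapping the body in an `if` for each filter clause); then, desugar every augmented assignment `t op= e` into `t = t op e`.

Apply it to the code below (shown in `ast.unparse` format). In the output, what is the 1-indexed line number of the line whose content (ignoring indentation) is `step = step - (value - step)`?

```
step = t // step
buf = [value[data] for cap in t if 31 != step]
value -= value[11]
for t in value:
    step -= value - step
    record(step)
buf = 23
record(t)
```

Transformed code:
step = t // step
buf = []
for cap in t:
    if 31 != step:
        buf.append(value[data])
value = value - value[11]
for t in value:
    step = step - (value - step)
    record(step)
buf = 23
record(t)

8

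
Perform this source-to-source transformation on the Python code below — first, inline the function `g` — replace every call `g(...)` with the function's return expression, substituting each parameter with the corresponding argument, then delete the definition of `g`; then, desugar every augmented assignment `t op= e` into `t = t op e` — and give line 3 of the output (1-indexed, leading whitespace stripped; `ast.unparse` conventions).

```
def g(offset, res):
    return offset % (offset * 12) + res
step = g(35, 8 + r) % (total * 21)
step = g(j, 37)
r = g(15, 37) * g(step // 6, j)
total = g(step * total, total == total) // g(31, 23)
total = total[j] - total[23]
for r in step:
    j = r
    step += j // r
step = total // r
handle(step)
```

r = (15 % (15 * 12) + 37) * (step // 6 % (step // 6 * 12) + j)

Transformed code:
step = (35 % (35 * 12) + (8 + r)) % (total * 21)
step = j % (j * 12) + 37
r = (15 % (15 * 12) + 37) * (step // 6 % (step // 6 * 12) + j)
total = (step * total % (step * total * 12) + (total == total)) // (31 % (31 * 12) + 23)
total = total[j] - total[23]
for r in step:
    j = r
    step = step + j // r
step = total // r
handle(step)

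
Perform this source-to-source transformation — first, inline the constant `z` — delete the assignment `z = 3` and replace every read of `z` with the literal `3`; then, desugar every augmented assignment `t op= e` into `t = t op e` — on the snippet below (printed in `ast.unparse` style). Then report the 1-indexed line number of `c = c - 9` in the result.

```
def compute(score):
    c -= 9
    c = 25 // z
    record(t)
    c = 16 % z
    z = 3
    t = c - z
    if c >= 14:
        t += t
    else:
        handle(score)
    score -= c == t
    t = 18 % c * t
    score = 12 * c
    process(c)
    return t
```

2

Transformed code:
def compute(score):
    c = c - 9
    c = 25 // 3
    record(t)
    c = 16 % 3
    t = c - 3
    if c >= 14:
        t = t + t
    else:
        handle(score)
    score = score - (c == t)
    t = 18 % c * t
    score = 12 * c
    process(c)
    return t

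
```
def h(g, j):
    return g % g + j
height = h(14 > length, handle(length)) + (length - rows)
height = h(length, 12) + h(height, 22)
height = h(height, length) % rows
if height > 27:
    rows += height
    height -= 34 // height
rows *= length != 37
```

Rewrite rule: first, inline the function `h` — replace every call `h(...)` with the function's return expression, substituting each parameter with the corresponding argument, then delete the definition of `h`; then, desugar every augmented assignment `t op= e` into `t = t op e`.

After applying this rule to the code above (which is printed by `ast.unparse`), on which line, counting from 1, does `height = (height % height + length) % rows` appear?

3

Transformed code:
height = (14 > length) % (14 > length) + handle(length) + (length - rows)
height = length % length + 12 + (height % height + 22)
height = (height % height + length) % rows
if height > 27:
    rows = rows + height
    height = height - 34 // height
rows = rows * (length != 37)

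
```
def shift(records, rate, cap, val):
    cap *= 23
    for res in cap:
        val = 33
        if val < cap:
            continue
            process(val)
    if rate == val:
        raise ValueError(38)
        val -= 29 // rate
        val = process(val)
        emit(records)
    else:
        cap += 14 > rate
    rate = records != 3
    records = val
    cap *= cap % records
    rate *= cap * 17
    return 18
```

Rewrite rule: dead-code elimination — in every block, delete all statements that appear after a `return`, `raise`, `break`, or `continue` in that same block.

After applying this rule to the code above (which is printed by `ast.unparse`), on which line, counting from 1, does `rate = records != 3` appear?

Transformed code:
def shift(records, rate, cap, val):
    cap *= 23
    for res in cap:
        val = 33
        if val < cap:
            continue
    if rate == val:
        raise ValueError(38)
    else:
        cap += 14 > rate
    rate = records != 3
    records = val
    cap *= cap % records
    rate *= cap * 17
    return 18

11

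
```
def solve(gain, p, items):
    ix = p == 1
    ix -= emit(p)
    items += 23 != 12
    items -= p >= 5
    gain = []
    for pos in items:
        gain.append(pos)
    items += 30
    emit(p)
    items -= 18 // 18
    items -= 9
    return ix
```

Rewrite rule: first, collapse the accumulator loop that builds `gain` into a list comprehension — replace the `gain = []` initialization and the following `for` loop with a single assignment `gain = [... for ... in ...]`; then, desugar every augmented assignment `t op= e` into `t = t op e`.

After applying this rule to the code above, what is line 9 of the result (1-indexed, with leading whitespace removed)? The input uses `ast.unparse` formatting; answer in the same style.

items = items - 18 // 18

Transformed code:
def solve(gain, p, items):
    ix = p == 1
    ix = ix - emit(p)
    items = items + (23 != 12)
    items = items - (p >= 5)
    gain = [pos for pos in items]
    items = items + 30
    emit(p)
    items = items - 18 // 18
    items = items - 9
    return ix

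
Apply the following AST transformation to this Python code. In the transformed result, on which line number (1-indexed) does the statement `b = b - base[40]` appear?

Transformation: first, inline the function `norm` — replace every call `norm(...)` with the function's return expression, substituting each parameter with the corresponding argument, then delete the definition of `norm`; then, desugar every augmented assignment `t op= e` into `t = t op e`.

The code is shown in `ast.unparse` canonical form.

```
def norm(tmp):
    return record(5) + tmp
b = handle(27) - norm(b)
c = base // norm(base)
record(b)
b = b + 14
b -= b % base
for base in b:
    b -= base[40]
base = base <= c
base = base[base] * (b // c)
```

7

Transformed code:
b = handle(27) - (record(5) + b)
c = base // (record(5) + base)
record(b)
b = b + 14
b = b - b % base
for base in b:
    b = b - base[40]
base = base <= c
base = base[base] * (b // c)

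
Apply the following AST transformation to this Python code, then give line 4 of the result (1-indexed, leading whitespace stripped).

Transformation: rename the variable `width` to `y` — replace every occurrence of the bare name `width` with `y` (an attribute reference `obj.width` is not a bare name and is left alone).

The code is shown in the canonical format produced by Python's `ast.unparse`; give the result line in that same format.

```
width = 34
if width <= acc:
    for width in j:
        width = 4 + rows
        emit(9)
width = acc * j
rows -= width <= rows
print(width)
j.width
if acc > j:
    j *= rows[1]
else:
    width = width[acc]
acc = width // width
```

y = 4 + rows

Transformed code:
y = 34
if y <= acc:
    for y in j:
        y = 4 + rows
        emit(9)
y = acc * j
rows -= y <= rows
print(y)
j.width
if acc > j:
    j *= rows[1]
else:
    y = y[acc]
acc = y // y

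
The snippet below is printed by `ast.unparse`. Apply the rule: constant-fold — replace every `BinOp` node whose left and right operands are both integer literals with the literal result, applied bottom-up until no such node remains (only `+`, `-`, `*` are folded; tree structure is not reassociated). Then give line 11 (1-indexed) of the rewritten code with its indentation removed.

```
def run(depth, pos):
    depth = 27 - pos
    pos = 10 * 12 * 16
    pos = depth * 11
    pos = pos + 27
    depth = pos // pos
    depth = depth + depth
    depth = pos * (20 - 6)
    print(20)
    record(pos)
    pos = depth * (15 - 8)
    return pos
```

pos = depth * 7

Transformed code:
def run(depth, pos):
    depth = 27 - pos
    pos = 1920
    pos = depth * 11
    pos = pos + 27
    depth = pos // pos
    depth = depth + depth
    depth = pos * 14
    print(20)
    record(pos)
    pos = depth * 7
    return pos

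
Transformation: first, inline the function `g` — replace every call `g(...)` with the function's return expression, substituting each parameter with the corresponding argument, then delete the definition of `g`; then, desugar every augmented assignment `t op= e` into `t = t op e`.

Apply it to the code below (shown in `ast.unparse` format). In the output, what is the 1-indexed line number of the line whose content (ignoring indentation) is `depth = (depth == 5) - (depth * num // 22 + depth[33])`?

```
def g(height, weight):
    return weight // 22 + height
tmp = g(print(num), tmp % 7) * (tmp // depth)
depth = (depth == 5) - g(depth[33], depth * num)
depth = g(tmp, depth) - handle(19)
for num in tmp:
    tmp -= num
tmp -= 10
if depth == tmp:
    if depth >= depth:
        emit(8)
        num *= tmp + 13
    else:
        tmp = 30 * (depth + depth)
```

2

Transformed code:
tmp = (tmp % 7 // 22 + print(num)) * (tmp // depth)
depth = (depth == 5) - (depth * num // 22 + depth[33])
depth = depth // 22 + tmp - handle(19)
for num in tmp:
    tmp = tmp - num
tmp = tmp - 10
if depth == tmp:
    if depth >= depth:
        emit(8)
        num = num * (tmp + 13)
    else:
        tmp = 30 * (depth + depth)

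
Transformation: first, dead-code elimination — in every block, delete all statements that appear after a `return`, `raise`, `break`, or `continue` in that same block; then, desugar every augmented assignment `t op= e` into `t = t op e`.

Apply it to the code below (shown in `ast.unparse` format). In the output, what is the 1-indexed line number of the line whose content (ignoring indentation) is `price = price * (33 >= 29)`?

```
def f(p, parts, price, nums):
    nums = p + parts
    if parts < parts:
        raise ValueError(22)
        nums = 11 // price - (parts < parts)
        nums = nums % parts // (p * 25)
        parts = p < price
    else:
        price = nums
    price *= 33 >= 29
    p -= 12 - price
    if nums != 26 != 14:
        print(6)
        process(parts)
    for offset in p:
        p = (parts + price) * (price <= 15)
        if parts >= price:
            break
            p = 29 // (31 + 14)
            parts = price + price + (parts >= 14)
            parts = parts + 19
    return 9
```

Transformed code:
def f(p, parts, price, nums):
    nums = p + parts
    if parts < parts:
        raise ValueError(22)
    else:
        price = nums
    price = price * (33 >= 29)
    p = p - (12 - price)
    if nums != 26 != 14:
        print(6)
        process(parts)
    for offset in p:
        p = (parts + price) * (price <= 15)
        if parts >= price:
            break
    return 9

7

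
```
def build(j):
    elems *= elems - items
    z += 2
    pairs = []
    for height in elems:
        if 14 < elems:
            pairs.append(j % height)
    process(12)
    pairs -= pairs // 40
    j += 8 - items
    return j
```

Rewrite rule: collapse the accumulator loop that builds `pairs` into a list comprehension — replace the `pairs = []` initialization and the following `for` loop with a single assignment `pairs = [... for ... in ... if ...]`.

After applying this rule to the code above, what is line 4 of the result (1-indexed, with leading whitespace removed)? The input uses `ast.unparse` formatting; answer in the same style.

pairs = [j % height for height in elems if 14 < elems]

Transformed code:
def build(j):
    elems *= elems - items
    z += 2
    pairs = [j % height for height in elems if 14 < elems]
    process(12)
    pairs -= pairs // 40
    j += 8 - items
    return j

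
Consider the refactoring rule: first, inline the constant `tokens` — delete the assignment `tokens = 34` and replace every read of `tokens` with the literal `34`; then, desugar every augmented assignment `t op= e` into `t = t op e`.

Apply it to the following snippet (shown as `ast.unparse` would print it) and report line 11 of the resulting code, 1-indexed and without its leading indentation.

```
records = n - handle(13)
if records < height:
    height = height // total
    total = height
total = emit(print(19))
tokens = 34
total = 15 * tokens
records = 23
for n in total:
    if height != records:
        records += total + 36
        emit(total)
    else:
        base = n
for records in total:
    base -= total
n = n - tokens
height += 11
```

emit(total)

Transformed code:
records = n - handle(13)
if records < height:
    height = height // total
    total = height
total = emit(print(19))
total = 15 * 34
records = 23
for n in total:
    if height != records:
        records = records + (total + 36)
        emit(total)
    else:
        base = n
for records in total:
    base = base - total
n = n - 34
height = height + 11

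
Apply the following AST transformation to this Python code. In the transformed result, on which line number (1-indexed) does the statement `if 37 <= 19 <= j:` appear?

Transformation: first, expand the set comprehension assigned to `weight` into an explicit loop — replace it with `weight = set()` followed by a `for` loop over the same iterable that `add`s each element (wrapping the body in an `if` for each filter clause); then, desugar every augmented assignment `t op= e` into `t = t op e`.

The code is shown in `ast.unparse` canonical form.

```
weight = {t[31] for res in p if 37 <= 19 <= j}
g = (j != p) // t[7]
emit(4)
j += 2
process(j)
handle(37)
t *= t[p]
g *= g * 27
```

3

Transformed code:
weight = set()
for res in p:
    if 37 <= 19 <= j:
        weight.add(t[31])
g = (j != p) // t[7]
emit(4)
j = j + 2
process(j)
handle(37)
t = t * t[p]
g = g * (g * 27)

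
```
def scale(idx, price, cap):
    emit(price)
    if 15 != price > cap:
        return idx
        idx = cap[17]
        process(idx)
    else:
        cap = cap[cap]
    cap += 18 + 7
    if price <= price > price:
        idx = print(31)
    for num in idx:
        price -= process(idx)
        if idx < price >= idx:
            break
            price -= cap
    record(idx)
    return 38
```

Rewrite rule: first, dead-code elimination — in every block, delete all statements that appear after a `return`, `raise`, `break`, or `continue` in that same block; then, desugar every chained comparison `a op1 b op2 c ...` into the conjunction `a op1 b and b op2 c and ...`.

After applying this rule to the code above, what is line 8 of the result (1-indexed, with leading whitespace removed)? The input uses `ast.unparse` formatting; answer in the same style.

if price <= price and price > price:

Transformed code:
def scale(idx, price, cap):
    emit(price)
    if 15 != price and price > cap:
        return idx
    else:
        cap = cap[cap]
    cap += 18 + 7
    if price <= price and price > price:
        idx = print(31)
    for num in idx:
        price -= process(idx)
        if idx < price and price >= idx:
            break
    record(idx)
    return 38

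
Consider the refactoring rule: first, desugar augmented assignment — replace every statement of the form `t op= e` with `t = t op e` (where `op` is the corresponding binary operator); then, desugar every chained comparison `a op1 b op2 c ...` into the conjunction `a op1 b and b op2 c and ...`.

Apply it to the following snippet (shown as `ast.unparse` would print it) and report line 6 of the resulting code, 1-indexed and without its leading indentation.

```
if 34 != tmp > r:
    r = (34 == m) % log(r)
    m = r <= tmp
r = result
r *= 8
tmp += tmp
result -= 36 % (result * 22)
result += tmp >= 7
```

Transformed code:
if 34 != tmp and tmp > r:
    r = (34 == m) % log(r)
    m = r <= tmp
r = result
r = r * 8
tmp = tmp + tmp
result = result - 36 % (result * 22)
result = result + (tmp >= 7)

tmp = tmp + tmp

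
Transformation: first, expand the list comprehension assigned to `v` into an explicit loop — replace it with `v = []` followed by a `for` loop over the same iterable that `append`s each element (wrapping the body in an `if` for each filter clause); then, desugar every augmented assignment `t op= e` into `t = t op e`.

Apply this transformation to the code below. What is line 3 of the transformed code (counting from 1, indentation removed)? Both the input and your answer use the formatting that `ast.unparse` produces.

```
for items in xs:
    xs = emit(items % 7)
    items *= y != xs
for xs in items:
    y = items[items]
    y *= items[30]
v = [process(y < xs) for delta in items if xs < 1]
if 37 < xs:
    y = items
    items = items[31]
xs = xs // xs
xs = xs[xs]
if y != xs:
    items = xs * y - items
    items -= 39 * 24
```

Transformed code:
for items in xs:
    xs = emit(items % 7)
    items = items * (y != xs)
for xs in items:
    y = items[items]
    y = y * items[30]
v = []
for delta in items:
    if xs < 1:
        v.append(process(y < xs))
if 37 < xs:
    y = items
    items = items[31]
xs = xs // xs
xs = xs[xs]
if y != xs:
    items = xs * y - items
    items = items - 39 * 24

items = items * (y != xs)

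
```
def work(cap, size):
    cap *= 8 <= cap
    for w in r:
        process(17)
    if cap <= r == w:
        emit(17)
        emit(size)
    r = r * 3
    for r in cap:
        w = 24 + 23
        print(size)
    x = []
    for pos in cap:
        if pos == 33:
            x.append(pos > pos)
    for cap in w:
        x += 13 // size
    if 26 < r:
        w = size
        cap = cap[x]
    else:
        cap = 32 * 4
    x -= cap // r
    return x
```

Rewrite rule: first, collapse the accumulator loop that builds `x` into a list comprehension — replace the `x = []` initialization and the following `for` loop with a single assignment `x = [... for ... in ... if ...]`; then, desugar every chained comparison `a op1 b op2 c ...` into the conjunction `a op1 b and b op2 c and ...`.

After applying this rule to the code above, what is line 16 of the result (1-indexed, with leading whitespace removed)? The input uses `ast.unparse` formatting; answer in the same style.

w = size

Transformed code:
def work(cap, size):
    cap *= 8 <= cap
    for w in r:
        process(17)
    if cap <= r and r == w:
        emit(17)
        emit(size)
    r = r * 3
    for r in cap:
        w = 24 + 23
        print(size)
    x = [pos > pos for pos in cap if pos == 33]
    for cap in w:
        x += 13 // size
    if 26 < r:
        w = size
        cap = cap[x]
    else:
        cap = 32 * 4
    x -= cap // r
    return x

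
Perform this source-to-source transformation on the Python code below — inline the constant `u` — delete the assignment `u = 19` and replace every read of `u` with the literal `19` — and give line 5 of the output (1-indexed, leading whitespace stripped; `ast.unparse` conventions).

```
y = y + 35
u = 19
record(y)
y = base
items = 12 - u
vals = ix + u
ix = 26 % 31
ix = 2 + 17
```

Transformed code:
y = y + 35
record(y)
y = base
items = 12 - 19
vals = ix + 19
ix = 26 % 31
ix = 2 + 17

vals = ix + 19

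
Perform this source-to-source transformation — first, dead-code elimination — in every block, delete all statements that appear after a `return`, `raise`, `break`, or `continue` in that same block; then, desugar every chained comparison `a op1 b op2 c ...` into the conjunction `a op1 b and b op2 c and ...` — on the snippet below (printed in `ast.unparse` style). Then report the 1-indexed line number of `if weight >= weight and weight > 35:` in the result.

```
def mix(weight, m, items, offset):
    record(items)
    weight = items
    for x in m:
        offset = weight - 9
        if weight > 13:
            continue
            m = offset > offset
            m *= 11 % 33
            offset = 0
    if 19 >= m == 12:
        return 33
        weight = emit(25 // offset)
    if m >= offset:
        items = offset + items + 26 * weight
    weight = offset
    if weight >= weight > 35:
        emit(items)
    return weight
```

Transformed code:
def mix(weight, m, items, offset):
    record(items)
    weight = items
    for x in m:
        offset = weight - 9
        if weight > 13:
            continue
    if 19 >= m and m == 12:
        return 33
    if m >= offset:
        items = offset + items + 26 * weight
    weight = offset
    if weight >= weight and weight > 35:
        emit(items)
    return weight

13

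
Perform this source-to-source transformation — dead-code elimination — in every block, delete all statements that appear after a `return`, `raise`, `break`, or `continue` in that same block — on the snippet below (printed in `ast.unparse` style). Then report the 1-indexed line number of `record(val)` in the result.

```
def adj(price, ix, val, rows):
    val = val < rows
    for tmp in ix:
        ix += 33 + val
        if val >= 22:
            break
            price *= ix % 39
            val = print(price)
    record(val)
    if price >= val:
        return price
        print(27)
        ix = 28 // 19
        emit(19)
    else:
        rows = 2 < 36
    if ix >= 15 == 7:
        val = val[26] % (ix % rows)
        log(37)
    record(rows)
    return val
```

Transformed code:
def adj(price, ix, val, rows):
    val = val < rows
    for tmp in ix:
        ix += 33 + val
        if val >= 22:
            break
    record(val)
    if price >= val:
        return price
    else:
        rows = 2 < 36
    if ix >= 15 == 7:
        val = val[26] % (ix % rows)
        log(37)
    record(rows)
    return val

7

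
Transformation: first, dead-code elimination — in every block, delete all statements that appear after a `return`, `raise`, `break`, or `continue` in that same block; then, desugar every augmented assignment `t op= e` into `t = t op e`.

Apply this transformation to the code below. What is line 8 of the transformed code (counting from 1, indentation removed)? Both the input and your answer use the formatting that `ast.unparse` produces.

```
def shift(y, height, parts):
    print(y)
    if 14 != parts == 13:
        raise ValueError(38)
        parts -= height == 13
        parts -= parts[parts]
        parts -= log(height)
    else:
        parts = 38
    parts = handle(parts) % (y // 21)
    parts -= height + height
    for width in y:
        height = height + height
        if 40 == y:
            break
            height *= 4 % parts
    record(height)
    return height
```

parts = parts - (height + height)

Transformed code:
def shift(y, height, parts):
    print(y)
    if 14 != parts == 13:
        raise ValueError(38)
    else:
        parts = 38
    parts = handle(parts) % (y // 21)
    parts = parts - (height + height)
    for width in y:
        height = height + height
        if 40 == y:
            break
    record(height)
    return height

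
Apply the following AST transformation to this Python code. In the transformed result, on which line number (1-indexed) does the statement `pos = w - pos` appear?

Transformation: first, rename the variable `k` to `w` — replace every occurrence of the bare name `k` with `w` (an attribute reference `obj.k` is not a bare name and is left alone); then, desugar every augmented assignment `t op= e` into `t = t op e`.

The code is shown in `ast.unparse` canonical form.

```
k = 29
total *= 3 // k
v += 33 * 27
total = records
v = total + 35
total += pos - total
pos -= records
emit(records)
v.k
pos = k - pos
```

10

Transformed code:
w = 29
total = total * (3 // w)
v = v + 33 * 27
total = records
v = total + 35
total = total + (pos - total)
pos = pos - records
emit(records)
v.k
pos = w - pos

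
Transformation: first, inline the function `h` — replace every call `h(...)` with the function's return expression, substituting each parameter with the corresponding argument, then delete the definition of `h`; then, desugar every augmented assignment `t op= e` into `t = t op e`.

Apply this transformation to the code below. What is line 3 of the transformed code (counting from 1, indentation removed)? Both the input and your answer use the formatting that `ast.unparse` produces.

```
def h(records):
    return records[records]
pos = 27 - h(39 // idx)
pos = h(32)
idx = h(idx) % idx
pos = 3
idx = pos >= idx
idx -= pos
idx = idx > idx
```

idx = idx[idx] % idx

Transformed code:
pos = 27 - (39 // idx)[39 // idx]
pos = 32[32]
idx = idx[idx] % idx
pos = 3
idx = pos >= idx
idx = idx - pos
idx = idx > idx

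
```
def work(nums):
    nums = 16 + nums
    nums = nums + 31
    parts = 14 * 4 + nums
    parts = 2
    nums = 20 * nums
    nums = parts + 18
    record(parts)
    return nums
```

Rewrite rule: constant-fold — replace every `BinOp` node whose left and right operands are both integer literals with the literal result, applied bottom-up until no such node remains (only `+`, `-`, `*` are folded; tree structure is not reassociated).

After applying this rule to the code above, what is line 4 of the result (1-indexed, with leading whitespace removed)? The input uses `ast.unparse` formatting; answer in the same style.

Transformed code:
def work(nums):
    nums = 16 + nums
    nums = nums + 31
    parts = 56 + nums
    parts = 2
    nums = 20 * nums
    nums = parts + 18
    record(parts)
    return nums

parts = 56 + nums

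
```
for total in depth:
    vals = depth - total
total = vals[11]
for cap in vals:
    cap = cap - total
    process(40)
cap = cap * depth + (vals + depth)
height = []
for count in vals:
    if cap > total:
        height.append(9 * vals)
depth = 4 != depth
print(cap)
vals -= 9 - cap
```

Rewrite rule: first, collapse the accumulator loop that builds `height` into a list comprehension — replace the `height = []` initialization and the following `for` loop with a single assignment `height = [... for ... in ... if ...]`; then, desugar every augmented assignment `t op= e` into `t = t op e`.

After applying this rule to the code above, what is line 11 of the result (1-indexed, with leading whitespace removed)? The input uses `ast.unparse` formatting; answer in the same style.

Transformed code:
for total in depth:
    vals = depth - total
total = vals[11]
for cap in vals:
    cap = cap - total
    process(40)
cap = cap * depth + (vals + depth)
height = [9 * vals for count in vals if cap > total]
depth = 4 != depth
print(cap)
vals = vals - (9 - cap)

vals = vals - (9 - cap)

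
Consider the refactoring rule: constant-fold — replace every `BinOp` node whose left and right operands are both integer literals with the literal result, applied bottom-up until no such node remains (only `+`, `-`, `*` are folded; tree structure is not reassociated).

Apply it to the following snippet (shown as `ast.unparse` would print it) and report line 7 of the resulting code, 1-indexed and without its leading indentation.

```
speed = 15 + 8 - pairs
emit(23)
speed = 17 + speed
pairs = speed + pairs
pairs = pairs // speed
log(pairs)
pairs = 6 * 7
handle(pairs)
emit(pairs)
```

Transformed code:
speed = 23 - pairs
emit(23)
speed = 17 + speed
pairs = speed + pairs
pairs = pairs // speed
log(pairs)
pairs = 42
handle(pairs)
emit(pairs)

pairs = 42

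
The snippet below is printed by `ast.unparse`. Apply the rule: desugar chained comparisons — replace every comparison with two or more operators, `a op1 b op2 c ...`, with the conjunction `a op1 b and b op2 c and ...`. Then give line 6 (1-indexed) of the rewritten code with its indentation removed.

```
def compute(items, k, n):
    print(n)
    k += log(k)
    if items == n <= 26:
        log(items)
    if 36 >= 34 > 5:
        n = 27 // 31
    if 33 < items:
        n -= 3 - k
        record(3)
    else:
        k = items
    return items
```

if 36 >= 34 and 34 > 5:

Transformed code:
def compute(items, k, n):
    print(n)
    k += log(k)
    if items == n and n <= 26:
        log(items)
    if 36 >= 34 and 34 > 5:
        n = 27 // 31
    if 33 < items:
        n -= 3 - k
        record(3)
    else:
        k = items
    return items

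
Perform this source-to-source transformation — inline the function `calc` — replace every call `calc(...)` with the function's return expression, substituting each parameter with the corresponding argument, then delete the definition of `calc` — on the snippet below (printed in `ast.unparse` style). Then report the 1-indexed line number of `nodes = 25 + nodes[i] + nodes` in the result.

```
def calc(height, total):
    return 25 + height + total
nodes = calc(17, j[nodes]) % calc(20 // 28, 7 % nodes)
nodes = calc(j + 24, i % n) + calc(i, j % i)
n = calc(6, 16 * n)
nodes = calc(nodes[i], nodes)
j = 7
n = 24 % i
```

4

Transformed code:
nodes = (25 + 17 + j[nodes]) % (25 + 20 // 28 + 7 % nodes)
nodes = 25 + (j + 24) + i % n + (25 + i + j % i)
n = 25 + 6 + 16 * n
nodes = 25 + nodes[i] + nodes
j = 7
n = 24 % i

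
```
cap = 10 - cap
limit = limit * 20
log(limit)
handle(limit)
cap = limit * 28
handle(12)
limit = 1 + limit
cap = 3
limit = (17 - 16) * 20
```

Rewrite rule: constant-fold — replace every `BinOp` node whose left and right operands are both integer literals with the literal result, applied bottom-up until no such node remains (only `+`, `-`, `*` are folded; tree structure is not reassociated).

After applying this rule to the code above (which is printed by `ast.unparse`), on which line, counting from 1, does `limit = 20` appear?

Transformed code:
cap = 10 - cap
limit = limit * 20
log(limit)
handle(limit)
cap = limit * 28
handle(12)
limit = 1 + limit
cap = 3
limit = 20

9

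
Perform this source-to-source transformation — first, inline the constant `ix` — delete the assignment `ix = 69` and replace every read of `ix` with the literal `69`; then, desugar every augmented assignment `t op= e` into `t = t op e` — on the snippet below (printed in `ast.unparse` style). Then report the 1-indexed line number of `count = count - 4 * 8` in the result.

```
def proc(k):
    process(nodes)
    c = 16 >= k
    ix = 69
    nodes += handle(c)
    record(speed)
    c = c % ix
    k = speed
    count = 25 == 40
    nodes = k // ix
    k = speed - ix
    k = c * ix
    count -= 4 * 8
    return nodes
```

12

Transformed code:
def proc(k):
    process(nodes)
    c = 16 >= k
    nodes = nodes + handle(c)
    record(speed)
    c = c % 69
    k = speed
    count = 25 == 40
    nodes = k // 69
    k = speed - 69
    k = c * 69
    count = count - 4 * 8
    return nodes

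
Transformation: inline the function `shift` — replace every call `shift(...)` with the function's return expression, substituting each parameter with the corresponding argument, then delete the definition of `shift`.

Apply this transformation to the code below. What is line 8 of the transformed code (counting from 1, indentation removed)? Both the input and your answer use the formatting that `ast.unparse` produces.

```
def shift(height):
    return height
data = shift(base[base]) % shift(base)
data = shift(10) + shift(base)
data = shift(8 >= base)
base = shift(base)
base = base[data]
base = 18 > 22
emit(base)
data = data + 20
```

Transformed code:
data = base[base] % base
data = 10 + base
data = 8 >= base
base = base
base = base[data]
base = 18 > 22
emit(base)
data = data + 20

data = data + 20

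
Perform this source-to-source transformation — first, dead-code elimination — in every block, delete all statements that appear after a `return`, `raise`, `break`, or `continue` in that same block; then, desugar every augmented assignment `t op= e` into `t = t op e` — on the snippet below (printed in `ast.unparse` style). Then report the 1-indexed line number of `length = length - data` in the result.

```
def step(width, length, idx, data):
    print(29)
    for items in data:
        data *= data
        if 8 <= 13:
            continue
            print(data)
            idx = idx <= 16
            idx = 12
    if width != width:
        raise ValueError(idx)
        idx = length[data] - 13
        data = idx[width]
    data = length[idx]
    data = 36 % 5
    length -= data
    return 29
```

Transformed code:
def step(width, length, idx, data):
    print(29)
    for items in data:
        data = data * data
        if 8 <= 13:
            continue
    if width != width:
        raise ValueError(idx)
    data = length[idx]
    data = 36 % 5
    length = length - data
    return 29

11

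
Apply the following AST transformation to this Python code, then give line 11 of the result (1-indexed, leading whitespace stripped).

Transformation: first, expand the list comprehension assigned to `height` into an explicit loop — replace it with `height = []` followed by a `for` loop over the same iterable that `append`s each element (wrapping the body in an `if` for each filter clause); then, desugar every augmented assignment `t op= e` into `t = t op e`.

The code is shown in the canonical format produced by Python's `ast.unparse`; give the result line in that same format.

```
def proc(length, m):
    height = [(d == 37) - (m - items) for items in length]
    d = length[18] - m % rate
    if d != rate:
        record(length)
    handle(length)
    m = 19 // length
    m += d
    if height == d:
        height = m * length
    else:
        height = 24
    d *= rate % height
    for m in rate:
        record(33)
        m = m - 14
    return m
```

if height == d:

Transformed code:
def proc(length, m):
    height = []
    for items in length:
        height.append((d == 37) - (m - items))
    d = length[18] - m % rate
    if d != rate:
        record(length)
    handle(length)
    m = 19 // length
    m = m + d
    if height == d:
        height = m * length
    else:
        height = 24
    d = d * (rate % height)
    for m in rate:
        record(33)
        m = m - 14
    return m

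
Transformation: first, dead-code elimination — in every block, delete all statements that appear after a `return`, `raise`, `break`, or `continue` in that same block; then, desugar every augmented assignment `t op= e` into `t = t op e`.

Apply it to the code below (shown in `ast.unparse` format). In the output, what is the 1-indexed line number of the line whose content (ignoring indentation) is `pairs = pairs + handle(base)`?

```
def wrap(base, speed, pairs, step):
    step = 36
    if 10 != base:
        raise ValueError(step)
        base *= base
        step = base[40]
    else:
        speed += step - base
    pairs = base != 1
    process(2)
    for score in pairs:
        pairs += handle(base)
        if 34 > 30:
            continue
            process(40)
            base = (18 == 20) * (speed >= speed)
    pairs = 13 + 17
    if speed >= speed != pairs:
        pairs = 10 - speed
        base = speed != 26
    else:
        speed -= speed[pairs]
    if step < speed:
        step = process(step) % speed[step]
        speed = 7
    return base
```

10

Transformed code:
def wrap(base, speed, pairs, step):
    step = 36
    if 10 != base:
        raise ValueError(step)
    else:
        speed = speed + (step - base)
    pairs = base != 1
    process(2)
    for score in pairs:
        pairs = pairs + handle(base)
        if 34 > 30:
            continue
    pairs = 13 + 17
    if speed >= speed != pairs:
        pairs = 10 - speed
        base = speed != 26
    else:
        speed = speed - speed[pairs]
    if step < speed:
        step = process(step) % speed[step]
        speed = 7
    return base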